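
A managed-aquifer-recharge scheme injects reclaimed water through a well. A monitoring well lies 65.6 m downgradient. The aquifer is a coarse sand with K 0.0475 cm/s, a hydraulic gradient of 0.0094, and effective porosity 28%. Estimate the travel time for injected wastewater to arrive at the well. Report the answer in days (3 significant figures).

47.6 days

K = 0.0475 cm/s × 864 = 41.04 m/d
Darcy flux q = K·i = 41.04 × 0.0094 = 0.3858 m/d
v = Ki/n = 41.04·0.0094/0.28 = 1.378 m/d
t = L / v = 65.6 / 1.378 = 47.61 d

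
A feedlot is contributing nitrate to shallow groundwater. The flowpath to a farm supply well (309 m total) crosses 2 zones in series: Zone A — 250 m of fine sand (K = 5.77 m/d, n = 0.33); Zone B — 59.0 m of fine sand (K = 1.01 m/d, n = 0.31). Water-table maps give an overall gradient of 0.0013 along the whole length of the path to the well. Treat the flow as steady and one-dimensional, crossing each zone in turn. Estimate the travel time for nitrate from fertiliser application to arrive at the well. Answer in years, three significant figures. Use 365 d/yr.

For zones in series the flux q is common to all zones; the equivalent conductivity is the harmonic (thickness-weighted) mean, K_eq = L_total / Σ(L_j/K_j).
Σ(L/K) = 250/5.77 + 59.0/1.01 = 43.33 + 58.42 = 101.7 d
K_eq = L_total / Σ(L/K) = 309 / 101.7 = 3.037 m/d
q = K_eq · i = 3.037 × 0.0013 = 0.003948 m/d (same in every zone)
Zone A: v = q/n = 0.003948/0.33 = 0.01196 m/d → t_A = 250/0.01196 = 20900 d
Zone B: v = q/n = 0.003948/0.31 = 0.01274 m/d → t_B = 59.0/0.01274 = 4633 d
Total t = 20900 + 4633 = 25530 d
   = 25530 / 365 = 69.9 yr

69.9 years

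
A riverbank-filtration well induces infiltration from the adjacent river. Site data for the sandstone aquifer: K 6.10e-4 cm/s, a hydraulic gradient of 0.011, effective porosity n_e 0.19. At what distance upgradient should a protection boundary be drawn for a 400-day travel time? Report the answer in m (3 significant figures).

12.2 m

K = 6.10e-4 cm/s × 864 = 0.5270 m/d
q = Ki = 0.5270 × 0.011 = 0.005797 m/d
v = Ki/n = 0.5270·0.011/0.19 = 0.03051 m/d
L = v × T = 0.03051 × 400 = 12.21 m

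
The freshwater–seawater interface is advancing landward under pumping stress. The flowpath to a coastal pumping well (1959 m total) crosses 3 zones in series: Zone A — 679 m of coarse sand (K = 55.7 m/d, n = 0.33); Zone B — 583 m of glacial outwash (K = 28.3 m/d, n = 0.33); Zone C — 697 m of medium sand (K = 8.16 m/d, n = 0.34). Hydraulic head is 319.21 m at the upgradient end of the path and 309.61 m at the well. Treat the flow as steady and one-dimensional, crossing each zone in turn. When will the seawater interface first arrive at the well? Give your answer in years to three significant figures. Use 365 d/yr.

Total head drop ΔH = 319.21 − 309.61 = 9.60 m
Steady 1-D flow in series ⇒ the Darcy flux q is identical in every zone and the zone head losses add (resistances L/K in series).
Σ(L/K) = 679/55.7 + 583/28.3 + 697/8.16 = 12.19 + 20.60 + 85.42 = 118.2 d
q = ΔH / Σ(L/K) = 9.60 / 118.2 = 0.08121 m/d (same in every zone)
Zone A: v = q/n = 0.08121/0.33 = 0.2461 m/d → t_A = 679/0.2461 = 2759 d
Zone B: v = q/n = 0.08121/0.33 = 0.2461 m/d → t_B = 583/0.2461 = 2369 d
Zone C: v = q/n = 0.08121/0.34 = 0.2389 m/d → t_C = 697/0.2389 = 2918 d
Total t = 2759 + 2369 + 2918 = 8046 d
   = 8046 / 365 = 22.0 yr

22.0 years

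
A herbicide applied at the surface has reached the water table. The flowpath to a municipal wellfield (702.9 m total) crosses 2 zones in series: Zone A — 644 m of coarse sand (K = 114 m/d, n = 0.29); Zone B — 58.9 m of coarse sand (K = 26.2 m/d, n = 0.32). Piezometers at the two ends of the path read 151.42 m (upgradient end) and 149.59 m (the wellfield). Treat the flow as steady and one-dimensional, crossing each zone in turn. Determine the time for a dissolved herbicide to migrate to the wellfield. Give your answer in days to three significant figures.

887 days

Total head drop ΔH = 151.42 − 149.59 = 1.83 m
Steady 1-D flow in series ⇒ the Darcy flux q is identical in every zone and the zone head losses add (resistances L/K in series).
Σ(L/K) = 644/114 + 58.9/26.2 = 5.649 + 2.248 = 7.897 d
q = ΔH / Σ(L/K) = 1.83 / 7.897 = 0.2317 m/d (same in every zone)
Zone A: v = q/n = 0.2317/0.29 = 0.7991 m/d → t_A = 644/0.7991 = 805.9 d
Zone B: v = q/n = 0.2317/0.32 = 0.7241 m/d → t_B = 58.9/0.7241 = 81.34 d
Total t = 805.9 + 81.34 = 887.3 d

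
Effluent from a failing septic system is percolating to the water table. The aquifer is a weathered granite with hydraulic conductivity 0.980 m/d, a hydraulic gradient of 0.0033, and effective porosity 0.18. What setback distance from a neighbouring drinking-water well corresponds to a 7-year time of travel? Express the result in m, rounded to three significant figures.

Darcy flux q = K·i = 0.980 × 0.0033 = 0.003234 m/d
Average linear velocity = 0.003234 / 0.18 = 0.01797 m/d
T = 7 yr × 365 = 2555 d
L = v × T = 0.01797 × 2555 = 45.90 m

45.9 m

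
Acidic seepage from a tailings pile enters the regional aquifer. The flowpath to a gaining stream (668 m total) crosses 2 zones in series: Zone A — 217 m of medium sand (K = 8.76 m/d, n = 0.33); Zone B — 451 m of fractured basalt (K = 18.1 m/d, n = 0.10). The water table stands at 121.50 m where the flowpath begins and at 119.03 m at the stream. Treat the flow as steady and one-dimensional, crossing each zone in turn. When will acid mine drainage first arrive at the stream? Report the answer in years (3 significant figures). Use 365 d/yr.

6.43 years

Total head drop ΔH = 121.50 − 119.03 = 2.47 m
Steady 1-D flow in series ⇒ the Darcy flux q is identical in every zone and the zone head losses add (resistances L/K in series).
Σ(L/K) = 217/8.76 + 451/18.1 = 24.77 + 24.92 = 49.69 d
q = ΔH / Σ(L/K) = 2.47 / 49.69 = 0.04971 m/d (same in every zone)
Zone A: v = q/n = 0.04971/0.33 = 0.1506 m/d → t_A = 217/0.1506 = 1441 d
Zone B: v = q/n = 0.04971/0.10 = 0.4971 m/d → t_B = 451/0.4971 = 907.3 d
Total t = 1441 + 907.3 = 2348 d
   = 2348 / 365 = 6.43 yr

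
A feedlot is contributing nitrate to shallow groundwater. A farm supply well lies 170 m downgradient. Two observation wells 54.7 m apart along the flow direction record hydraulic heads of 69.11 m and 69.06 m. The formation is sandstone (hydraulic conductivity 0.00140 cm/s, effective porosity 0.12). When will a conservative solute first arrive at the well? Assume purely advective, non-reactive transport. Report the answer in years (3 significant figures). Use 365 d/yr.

Hydraulic gradient i = (69.11 − 69.06) / 54.7 = 0.05 / 54.7 = 9.141e-4
K = 0.00140 cm/s × 864 = 1.210 m/d
Specific discharge q = 1.210 × 9.141e-4 = 0.001106 m/d
v_s = q/n_e = 0.001106/0.12 = 0.009214 m/d
t = L / v = 170 / 0.009214 = 18450 d
   = 18450 / 365 = 50.5 yr

50.5 years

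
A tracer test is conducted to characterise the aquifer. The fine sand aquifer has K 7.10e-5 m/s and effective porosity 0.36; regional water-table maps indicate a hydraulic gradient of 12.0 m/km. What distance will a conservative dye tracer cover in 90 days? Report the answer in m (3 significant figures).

K = 7.10e-5 m/s × 86400 s/d = 6.134 m/d
Specific discharge q = 6.134 × 0.012 = 0.07361 m/d
v_s = q/n_e = 0.07361/0.36 = 0.2045 m/d
L = v × T = 0.2045 × 90 = 18.40 m

18.4 m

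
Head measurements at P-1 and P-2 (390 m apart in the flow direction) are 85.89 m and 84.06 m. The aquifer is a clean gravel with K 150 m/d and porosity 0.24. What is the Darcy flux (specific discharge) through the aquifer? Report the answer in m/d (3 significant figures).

Hydraulic gradient i = (85.89 − 84.06) / 390 = 1.83 / 390 = 0.004692
q = Ki = 150 × 0.004692 = 0.7038 m/d

0.704 m/d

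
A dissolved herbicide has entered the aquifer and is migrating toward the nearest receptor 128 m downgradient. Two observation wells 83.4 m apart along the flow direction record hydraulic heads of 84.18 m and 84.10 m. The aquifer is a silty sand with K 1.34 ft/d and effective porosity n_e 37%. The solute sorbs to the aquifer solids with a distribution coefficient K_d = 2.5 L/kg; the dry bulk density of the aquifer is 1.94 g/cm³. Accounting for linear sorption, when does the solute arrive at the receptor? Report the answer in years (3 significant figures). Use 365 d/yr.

Hydraulic gradient i = (84.18 − 84.10) / 83.4 = 0.08 / 83.4 = 9.592e-4
K = 1.34 ft/d × 0.3048 = 0.4084 m/d
Specific discharge q = 0.4084 × 9.592e-4 = 3.918e-4 m/d
v = Ki/n = 0.4084·9.592e-4/0.37 = 0.001059 m/d
Retardation R = 1 + ρ_b·K_d/n = 1 + 1.94×2.5/0.37 = 14.11
Contaminant velocity v_c = v/R = 0.001059/14.11 = 7.505e-5 m/d
t = L/v_c = 128/7.505e-5 = 1.705e6 d
   = 1.705e6/365 = 4670 yr

4670 years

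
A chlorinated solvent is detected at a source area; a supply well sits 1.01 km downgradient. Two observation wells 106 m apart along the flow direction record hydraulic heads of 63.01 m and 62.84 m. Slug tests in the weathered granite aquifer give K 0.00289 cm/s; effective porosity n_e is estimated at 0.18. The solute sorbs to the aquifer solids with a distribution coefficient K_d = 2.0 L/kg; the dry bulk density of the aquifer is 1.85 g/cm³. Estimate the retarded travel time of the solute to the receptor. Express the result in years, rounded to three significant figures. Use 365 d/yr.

2680 years

Hydraulic gradient i = (63.01 − 62.84) / 106 = 0.17 / 106 = 0.001604
K = 0.00289 cm/s × 864 = 2.497 m/d
Darcy flux q = K·i = 2.497 × 0.001604 = 0.004005 m/d
v = Ki/n = 2.497·0.001604/0.18 = 0.02225 m/d
Retardation R = 1 + ρ_b·K_d/n = 1 + 1.85×2.0/0.18 = 21.56
Contaminant velocity v_c = v/R = 0.02225/21.56 = 0.001032 m/d
L = 1.01 km = 1010 m
t = L/v_c = 1010/0.001032 = 978600 d
   = 978600/365 = 2680 yr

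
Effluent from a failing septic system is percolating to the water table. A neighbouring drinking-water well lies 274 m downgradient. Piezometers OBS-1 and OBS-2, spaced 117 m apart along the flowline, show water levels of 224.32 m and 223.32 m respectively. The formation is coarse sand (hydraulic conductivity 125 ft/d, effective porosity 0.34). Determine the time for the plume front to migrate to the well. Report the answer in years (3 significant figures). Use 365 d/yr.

Hydraulic gradient i = (224.32 − 223.32) / 117 = 1.00 / 117 = 0.008547
K = 125 ft/d × 0.3048 = 38.10 m/d
Darcy flux q = K·i = 38.10 × 0.008547 = 0.3256 m/d
v = Ki/n = 38.10·0.008547/0.34 = 0.9578 m/d
t = L / v = 274 / 0.9578 = 286.1 d
   = 286.1 / 365 = 0.784 yr

0.784 years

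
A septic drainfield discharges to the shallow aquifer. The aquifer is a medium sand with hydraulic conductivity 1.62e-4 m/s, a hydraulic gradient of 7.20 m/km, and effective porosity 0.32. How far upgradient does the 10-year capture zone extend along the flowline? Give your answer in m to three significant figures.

1150 m

K = 1.62e-4 m/s × 86400 s/d = 14.00 m/d
Darcy flux q = K·i = 14.00 × 0.0072 = 0.1008 m/d
v_s = q/n_e = 0.1008/0.32 = 0.3149 m/d
T = 10 yr × 365 = 3650 d
L = v × T = 0.3149 × 3650 = 1149 m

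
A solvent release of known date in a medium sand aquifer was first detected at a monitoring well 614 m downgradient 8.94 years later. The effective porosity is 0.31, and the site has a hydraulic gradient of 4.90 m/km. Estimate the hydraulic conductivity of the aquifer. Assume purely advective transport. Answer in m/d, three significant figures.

t = 8.94 years = 3263 d
v = L / t = 614 / 3263 = 0.1882 m/d
K = v · n / i = 0.1882 × 0.31 / 0.0049 = 11.9 m/d

11.9 m/d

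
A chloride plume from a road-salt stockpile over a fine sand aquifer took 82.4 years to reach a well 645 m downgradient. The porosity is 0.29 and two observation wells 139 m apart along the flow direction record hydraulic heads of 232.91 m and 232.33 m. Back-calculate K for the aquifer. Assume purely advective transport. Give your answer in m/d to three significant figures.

Hydraulic gradient i = (232.91 − 232.33) / 139 = 0.58 / 139 = 0.004173
t = 82.4 years = 30080 d
v = L / t = 645 / 30080 = 0.02145 m/d
K = v · n / i = 0.02145 × 0.29 / 0.004173 = 1.49 m/d

1.49 m/d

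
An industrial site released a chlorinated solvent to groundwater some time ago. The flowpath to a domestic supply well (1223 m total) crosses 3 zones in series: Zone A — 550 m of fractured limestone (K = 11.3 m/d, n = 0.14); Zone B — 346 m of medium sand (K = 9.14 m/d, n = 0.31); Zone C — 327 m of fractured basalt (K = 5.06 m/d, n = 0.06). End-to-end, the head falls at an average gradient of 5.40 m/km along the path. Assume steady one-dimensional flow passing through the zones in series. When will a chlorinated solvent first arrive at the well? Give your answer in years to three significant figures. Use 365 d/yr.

12.8 years

Steady 1-D flow in series ⇒ the Darcy flux q is identical in every zone and the zone head losses add (resistances L/K in series).
Σ(L/K) = 550/11.3 + 346/9.14 + 327/5.06 = 48.67 + 37.86 + 64.62 = 151.2 d
K_eq = L_total / Σ(L/K) = 1223 / 151.2 = 8.091 m/d
q = K_eq · i = 8.091 × 0.0054 = 0.04369 m/d (same in every zone)
Zone A: v = q/n = 0.04369/0.14 = 0.3121 m/d → t_A = 550/0.3121 = 1762 d
Zone B: v = q/n = 0.04369/0.31 = 0.1409 m/d → t_B = 346/0.1409 = 2455 d
Zone C: v = q/n = 0.04369/0.06 = 0.7282 m/d → t_C = 327/0.7282 = 449.0 d
Total t = 1762 + 2455 + 449.0 = 4666 d
   = 4666 / 365 = 12.8 yr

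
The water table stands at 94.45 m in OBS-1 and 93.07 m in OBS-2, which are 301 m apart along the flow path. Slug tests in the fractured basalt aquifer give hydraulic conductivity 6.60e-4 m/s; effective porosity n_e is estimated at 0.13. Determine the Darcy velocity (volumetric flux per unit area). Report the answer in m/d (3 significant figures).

0.261 m/d

Hydraulic gradient i = (94.45 − 93.07) / 301 = 1.38 / 301 = 0.004585
K = 6.60e-4 m/s × 86400 s/d = 57.02 m/d
Darcy flux q = K·i = 57.02 × 0.004585 = 0.2614 m/d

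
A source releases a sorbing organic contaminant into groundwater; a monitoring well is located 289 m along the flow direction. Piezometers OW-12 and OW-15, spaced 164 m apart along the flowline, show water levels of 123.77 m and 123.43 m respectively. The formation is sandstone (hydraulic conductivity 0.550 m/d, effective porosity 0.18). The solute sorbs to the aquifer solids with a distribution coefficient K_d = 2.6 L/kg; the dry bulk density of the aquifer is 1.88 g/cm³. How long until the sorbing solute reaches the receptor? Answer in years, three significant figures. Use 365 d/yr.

Hydraulic gradient i = (123.77 − 123.43) / 164 = 0.34 / 164 = 0.002073
q = Ki = 0.550 × 0.002073 = 0.001140 m/d
Average linear velocity = 0.001140 / 0.18 = 0.006335 m/d
Retardation R = 1 + ρ_b·K_d/n = 1 + 1.88×2.6/0.18 = 28.16
Contaminant velocity v_c = v/R = 0.006335/28.16 = 2.250e-4 m/d
t = L/v_c = 289/2.250e-4 = 1.285e6 d
   = 1.285e6/365 = 3520 yr

3520 years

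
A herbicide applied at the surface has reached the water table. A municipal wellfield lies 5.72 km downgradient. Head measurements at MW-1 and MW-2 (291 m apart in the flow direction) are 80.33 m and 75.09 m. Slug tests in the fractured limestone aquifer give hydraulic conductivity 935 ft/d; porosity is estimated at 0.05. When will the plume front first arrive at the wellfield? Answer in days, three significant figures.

55.7 days

Hydraulic gradient i = (80.33 − 75.09) / 291 = 5.24 / 291 = 0.01801
K = 935 ft/d × 0.3048 = 285.0 m/d
Darcy flux q = K·i = 285.0 × 0.01801 = 5.132 m/d
Seepage velocity v = q / n = 5.132 / 0.05 = 102.6 m/d
L = 5.72 km = 5720 m
t = L / v = 5720 / 102.6 = 55.73 d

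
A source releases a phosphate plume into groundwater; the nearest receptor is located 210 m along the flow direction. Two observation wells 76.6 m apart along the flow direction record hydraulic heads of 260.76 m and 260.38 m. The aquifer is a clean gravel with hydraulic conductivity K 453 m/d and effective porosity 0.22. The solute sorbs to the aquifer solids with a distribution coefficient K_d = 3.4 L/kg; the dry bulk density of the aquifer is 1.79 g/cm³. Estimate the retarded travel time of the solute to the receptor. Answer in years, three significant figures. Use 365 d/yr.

1.61 years

Hydraulic gradient i = (260.76 − 260.38) / 76.6 = 0.38 / 76.6 = 0.004961
q = Ki = 453 × 0.004961 = 2.247 m/d
Average linear velocity = 2.247 / 0.22 = 10.21 m/d
Retardation R = 1 + ρ_b·K_d/n = 1 + 1.79×3.4/0.22 = 28.66
Contaminant velocity v_c = v/R = 10.21/28.66 = 0.3564 m/d
t = L/v_c = 210/0.3564 = 589.3 d
   = 589.3/365 = 1.61 yr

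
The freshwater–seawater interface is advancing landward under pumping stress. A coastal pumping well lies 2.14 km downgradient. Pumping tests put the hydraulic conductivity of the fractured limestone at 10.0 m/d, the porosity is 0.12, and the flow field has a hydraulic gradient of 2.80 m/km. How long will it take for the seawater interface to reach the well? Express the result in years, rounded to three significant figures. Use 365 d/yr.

q = Ki = 10.0 × 0.0028 = 0.02800 m/d
v_s = q/n_e = 0.02800/0.12 = 0.2333 m/d
L = 2.14 km = 2140 m
t = L / v = 2140 / 0.2333 = 9171 d
   = 9171 / 365 = 25.1 yr

25.1 years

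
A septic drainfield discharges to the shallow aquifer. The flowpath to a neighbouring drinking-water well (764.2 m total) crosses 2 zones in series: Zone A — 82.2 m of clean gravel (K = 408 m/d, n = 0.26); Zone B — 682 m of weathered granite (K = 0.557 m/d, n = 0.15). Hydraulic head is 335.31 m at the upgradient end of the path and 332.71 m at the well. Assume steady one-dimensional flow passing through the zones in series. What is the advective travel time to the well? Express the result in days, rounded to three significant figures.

58300 days

Total head drop ΔH = 335.31 − 332.71 = 2.60 m
Steady 1-D flow in series ⇒ the Darcy flux q is identical in every zone and the zone head losses add (resistances L/K in series).
Σ(L/K) = 82.2/408 + 682/0.557 = 0.2015 + 1224 = 1225 d
q = ΔH / Σ(L/K) = 2.60 / 1225 = 0.002123 m/d (same in every zone)
Zone A: v = q/n = 0.002123/0.26 = 0.008166 m/d → t_A = 82.2/0.008166 = 10070 d
Zone B: v = q/n = 0.002123/0.15 = 0.01415 m/d → t_B = 682/0.01415 = 48180 d
Total t = 10070 + 48180 = 58250 d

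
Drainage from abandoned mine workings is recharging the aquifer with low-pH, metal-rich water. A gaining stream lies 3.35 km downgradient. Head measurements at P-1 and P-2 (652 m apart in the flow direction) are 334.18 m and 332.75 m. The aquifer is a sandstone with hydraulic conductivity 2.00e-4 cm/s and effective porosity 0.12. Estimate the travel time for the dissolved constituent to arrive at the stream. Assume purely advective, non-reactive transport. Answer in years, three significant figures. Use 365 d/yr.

2910 years

Hydraulic gradient i = (334.18 − 332.75) / 652 = 1.43 / 652 = 0.002193
K = 2.00e-4 cm/s × 864 = 0.1728 m/d
Darcy flux q = K·i = 0.1728 × 0.002193 = 3.790e-4 m/d
Average linear velocity = 3.790e-4 / 0.12 = 0.003158 m/d
L = 3.35 km = 3350 m
t = L / v = 3350 / 0.003158 = 1.061e6 d
   = 1.061e6 / 365 = 2910 yr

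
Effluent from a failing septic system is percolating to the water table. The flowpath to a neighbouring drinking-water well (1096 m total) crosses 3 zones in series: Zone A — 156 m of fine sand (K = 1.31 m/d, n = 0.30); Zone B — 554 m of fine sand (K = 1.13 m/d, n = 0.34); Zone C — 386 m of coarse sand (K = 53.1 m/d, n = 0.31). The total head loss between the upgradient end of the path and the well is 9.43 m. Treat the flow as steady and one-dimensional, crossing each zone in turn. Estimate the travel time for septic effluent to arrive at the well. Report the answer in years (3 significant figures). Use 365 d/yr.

Steady 1-D flow in series ⇒ the Darcy flux q is identical in every zone and the zone head losses add (resistances L/K in series).
Σ(L/K) = 156/1.31 + 554/1.13 + 386/53.1 = 119.1 + 490.3 + 7.269 = 616.6 d
q = ΔH / Σ(L/K) = 9.43 / 616.6 = 0.01529 m/d (same in every zone)
Zone A: v = q/n = 0.01529/0.30 = 0.05098 m/d → t_A = 156/0.05098 = 3060 d
Zone B: v = q/n = 0.01529/0.34 = 0.04498 m/d → t_B = 554/0.04498 = 12320 d
Zone C: v = q/n = 0.01529/0.31 = 0.04933 m/d → t_C = 386/0.04933 = 7824 d
Total t = 3060 + 12320 + 7824 = 23200 d
   = 23200 / 365 = 63.6 yr

63.6 years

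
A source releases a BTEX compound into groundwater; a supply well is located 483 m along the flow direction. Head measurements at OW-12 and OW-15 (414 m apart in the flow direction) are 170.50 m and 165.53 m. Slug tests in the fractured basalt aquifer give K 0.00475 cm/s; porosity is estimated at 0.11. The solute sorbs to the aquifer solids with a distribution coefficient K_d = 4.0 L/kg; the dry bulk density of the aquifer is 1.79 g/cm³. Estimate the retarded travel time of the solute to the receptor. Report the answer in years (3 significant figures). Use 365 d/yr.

195 years

Hydraulic gradient i = (170.50 − 165.53) / 414 = 4.97 / 414 = 0.01200
K = 0.00475 cm/s × 864 = 4.104 m/d
Specific discharge q = 4.104 × 0.01200 = 0.04927 m/d
Average linear velocity = 0.04927 / 0.11 = 0.4479 m/d
Retardation R = 1 + ρ_b·K_d/n = 1 + 1.79×4.0/0.11 = 66.09
Contaminant velocity v_c = v/R = 0.4479/66.09 = 0.006777 m/d
t = L/v_c = 483/0.006777 = 71270 d
   = 71270/365 = 195 yr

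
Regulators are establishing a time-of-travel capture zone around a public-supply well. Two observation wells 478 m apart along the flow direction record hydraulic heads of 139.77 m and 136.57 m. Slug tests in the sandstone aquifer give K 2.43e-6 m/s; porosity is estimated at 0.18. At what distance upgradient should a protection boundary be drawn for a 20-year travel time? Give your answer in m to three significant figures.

Hydraulic gradient i = (139.77 − 136.57) / 478 = 3.20 / 478 = 0.006695
K = 2.43e-6 m/s × 86400 s/d = 0.2100 m/d
q = Ki = 0.2100 × 0.006695 = 0.001406 m/d
Average linear velocity = 0.001406 / 0.18 = 0.007809 m/d
T = 20 yr × 365 = 7300 d
L = v × T = 0.007809 × 7300 = 57.00 m

57.0 m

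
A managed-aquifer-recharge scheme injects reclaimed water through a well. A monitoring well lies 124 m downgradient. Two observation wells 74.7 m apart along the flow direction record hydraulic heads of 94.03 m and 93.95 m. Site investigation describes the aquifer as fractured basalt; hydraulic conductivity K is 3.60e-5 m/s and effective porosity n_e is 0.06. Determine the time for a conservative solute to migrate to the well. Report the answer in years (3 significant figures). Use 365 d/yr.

Hydraulic gradient i = (94.03 − 93.95) / 74.7 = 0.08 / 74.7 = 0.001071
K = 3.60e-5 m/s × 86400 s/d = 3.110 m/d
Specific discharge q = 3.110 × 0.001071 = 0.003331 m/d
Average linear velocity = 0.003331 / 0.06 = 0.05552 m/d
t = L / v = 124 / 0.05552 = 2234 d
   = 2234 / 365 = 6.12 yr

6.12 years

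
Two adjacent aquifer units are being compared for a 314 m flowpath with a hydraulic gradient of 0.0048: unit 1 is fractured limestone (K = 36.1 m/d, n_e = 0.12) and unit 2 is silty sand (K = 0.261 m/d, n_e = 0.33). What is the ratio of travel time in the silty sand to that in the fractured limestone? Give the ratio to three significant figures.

Unit 1 (fractured limestone): v = 36.1×0.0048/0.12 = 1.444 m/d, t = 314/1.444 = 217.5 d
Unit 2 (silty sand): v = 0.261×0.0048/0.33 = 0.003796 m/d, t = 314/0.003796 = 82710 d
t(silty sand) / t(fractured limestone) = 82710/217.5 = 380

380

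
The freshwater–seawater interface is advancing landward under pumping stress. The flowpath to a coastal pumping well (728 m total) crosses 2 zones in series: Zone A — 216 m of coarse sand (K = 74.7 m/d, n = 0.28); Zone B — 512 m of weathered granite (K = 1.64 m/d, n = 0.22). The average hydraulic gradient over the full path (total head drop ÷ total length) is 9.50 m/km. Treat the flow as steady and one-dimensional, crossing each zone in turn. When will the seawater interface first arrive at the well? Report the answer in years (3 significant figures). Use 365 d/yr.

For zones in series the flux q is common to all zones; the equivalent conductivity is the harmonic (thickness-weighted) mean, K_eq = L_total / Σ(L_j/K_j).
Σ(L/K) = 216/74.7 + 512/1.64 = 2.892 + 312.2 = 315.1 d
K_eq = L_total / Σ(L/K) = 728 / 315.1 = 2.310 m/d
q = K_eq · i = 2.310 × 0.0095 = 0.02195 m/d (same in every zone)
Zone A: v = q/n = 0.02195/0.28 = 0.07839 m/d → t_A = 216/0.07839 = 2755 d
Zone B: v = q/n = 0.02195/0.22 = 0.09977 m/d → t_B = 512/0.09977 = 5132 d
Total t = 2755 + 5132 = 7887 d
   = 7887 / 365 = 21.6 yr

21.6 years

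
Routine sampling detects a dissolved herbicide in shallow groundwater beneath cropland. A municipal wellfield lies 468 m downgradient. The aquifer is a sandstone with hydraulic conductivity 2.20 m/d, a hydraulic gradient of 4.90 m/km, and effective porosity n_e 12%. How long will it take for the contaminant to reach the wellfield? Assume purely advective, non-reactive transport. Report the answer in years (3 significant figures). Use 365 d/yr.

Specific discharge q = 2.20 × 0.0049 = 0.01078 m/d
Average linear velocity = 0.01078 / 0.12 = 0.08983 m/d
t = L / v = 468 / 0.08983 = 5210 d
   = 5210 / 365 = 14.3 yr

14.3 years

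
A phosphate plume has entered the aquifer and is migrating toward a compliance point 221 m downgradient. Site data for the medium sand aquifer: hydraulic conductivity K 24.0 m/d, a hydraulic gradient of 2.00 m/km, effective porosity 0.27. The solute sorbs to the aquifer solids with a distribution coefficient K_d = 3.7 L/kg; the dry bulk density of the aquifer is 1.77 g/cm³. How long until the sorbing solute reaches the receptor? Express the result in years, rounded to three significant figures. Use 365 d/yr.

86.0 years

q = Ki = 24.0 × 0.0020 = 0.04800 m/d
Average linear velocity = 0.04800 / 0.27 = 0.1778 m/d
Retardation R = 1 + ρ_b·K_d/n = 1 + 1.77×3.7/0.27 = 25.26
Contaminant velocity v_c = v/R = 0.1778/25.26 = 0.007039 m/d
t = L/v_c = 221/0.007039 = 31400 d
   = 31400/365 = 86.0 yr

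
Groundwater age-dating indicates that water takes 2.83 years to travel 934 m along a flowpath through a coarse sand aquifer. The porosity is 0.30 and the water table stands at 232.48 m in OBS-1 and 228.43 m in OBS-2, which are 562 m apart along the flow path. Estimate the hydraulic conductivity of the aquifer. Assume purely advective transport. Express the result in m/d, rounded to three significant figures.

Hydraulic gradient i = (232.48 − 228.43) / 562 = 4.05 / 562 = 0.007206
t = 2.83 years = 1033 d
v = L / t = 934 / 1033 = 0.9042 m/d
K = v · n / i = 0.9042 × 0.30 / 0.007206 = 37.6 m/d

37.6 m/d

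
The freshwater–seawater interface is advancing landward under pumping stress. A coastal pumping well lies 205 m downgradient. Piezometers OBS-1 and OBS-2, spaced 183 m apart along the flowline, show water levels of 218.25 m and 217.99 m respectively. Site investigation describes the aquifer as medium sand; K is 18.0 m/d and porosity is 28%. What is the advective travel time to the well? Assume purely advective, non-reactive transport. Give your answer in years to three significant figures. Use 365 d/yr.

Hydraulic gradient i = (218.25 − 217.99) / 183 = 0.26 / 183 = 0.001421
q = Ki = 18.0 × 0.001421 = 0.02557 m/d
v_s = q/n_e = 0.02557/0.28 = 0.09133 m/d
t = L / v = 205 / 0.09133 = 2244 d
   = 2244 / 365 = 6.15 yr

6.15 years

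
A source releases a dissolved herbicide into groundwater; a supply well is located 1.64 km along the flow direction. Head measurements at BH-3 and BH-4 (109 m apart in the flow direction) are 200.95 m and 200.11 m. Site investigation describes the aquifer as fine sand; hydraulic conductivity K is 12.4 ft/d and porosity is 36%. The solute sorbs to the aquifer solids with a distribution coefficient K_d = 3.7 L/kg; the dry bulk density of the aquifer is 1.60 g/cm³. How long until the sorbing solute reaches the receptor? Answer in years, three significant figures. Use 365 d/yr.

969 years

Hydraulic gradient i = (200.95 − 200.11) / 109 = 0.84 / 109 = 0.007706
K = 12.4 ft/d × 0.3048 = 3.780 m/d
Specific discharge q = 3.780 × 0.007706 = 0.02913 m/d
Average linear velocity = 0.02913 / 0.36 = 0.08091 m/d
Retardation R = 1 + ρ_b·K_d/n = 1 + 1.60×3.7/0.36 = 17.44
Contaminant velocity v_c = v/R = 0.08091/17.44 = 0.004638 m/d
L = 1.64 km = 1640 m
t = L/v_c = 1640/0.004638 = 353600 d
   = 353600/365 = 969 yr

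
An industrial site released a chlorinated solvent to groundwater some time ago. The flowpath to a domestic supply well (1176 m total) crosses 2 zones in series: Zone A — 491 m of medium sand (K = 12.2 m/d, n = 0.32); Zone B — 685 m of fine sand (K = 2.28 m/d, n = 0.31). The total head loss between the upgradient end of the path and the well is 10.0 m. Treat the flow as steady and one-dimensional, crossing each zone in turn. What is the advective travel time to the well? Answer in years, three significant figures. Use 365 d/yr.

Steady 1-D flow in series ⇒ the Darcy flux q is identical in every zone and the zone head losses add (resistances L/K in series).
Σ(L/K) = 491/12.2 + 685/2.28 = 40.25 + 300.4 = 340.7 d
q = ΔH / Σ(L/K) = 10.0 / 340.7 = 0.02935 m/d (same in every zone)
Zone A: v = q/n = 0.02935/0.32 = 0.09173 m/d → t_A = 491/0.09173 = 5353 d
Zone B: v = q/n = 0.02935/0.31 = 0.09469 m/d → t_B = 685/0.09469 = 7234 d
Total t = 5353 + 7234 = 12590 d
   = 12590 / 365 = 34.5 yr

34.5 years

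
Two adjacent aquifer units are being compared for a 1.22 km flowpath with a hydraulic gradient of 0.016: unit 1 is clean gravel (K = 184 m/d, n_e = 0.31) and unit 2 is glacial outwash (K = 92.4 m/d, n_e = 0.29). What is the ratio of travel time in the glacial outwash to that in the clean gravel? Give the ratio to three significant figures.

1.86

Unit 1 (clean gravel): v = 184×0.016/0.31 = 9.497 m/d, t = 1220/9.497 = 128.5 d
Unit 2 (glacial outwash): v = 92.4×0.016/0.29 = 5.098 m/d, t = 1220/5.098 = 239.3 d
t(glacial outwash) / t(clean gravel) = 239.3/128.5 = 1.86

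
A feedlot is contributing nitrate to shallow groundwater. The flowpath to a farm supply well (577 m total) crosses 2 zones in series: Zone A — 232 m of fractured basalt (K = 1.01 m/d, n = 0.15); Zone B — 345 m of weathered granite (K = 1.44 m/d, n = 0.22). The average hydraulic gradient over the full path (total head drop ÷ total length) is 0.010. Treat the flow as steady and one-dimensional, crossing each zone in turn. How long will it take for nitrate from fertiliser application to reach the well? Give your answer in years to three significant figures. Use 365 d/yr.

24.7 years

Steady 1-D flow in series ⇒ the Darcy flux q is identical in every zone and the zone head losses add (resistances L/K in series).
Σ(L/K) = 232/1.01 + 345/1.44 = 229.7 + 239.6 = 469.3 d
K_eq = L_total / Σ(L/K) = 577 / 469.3 = 1.230 m/d
q = K_eq · i = 1.230 × 0.010 = 0.01230 m/d (same in every zone)
Zone A: v = q/n = 0.01230/0.15 = 0.08197 m/d → t_A = 232/0.08197 = 2830 d
Zone B: v = q/n = 0.01230/0.22 = 0.05589 m/d → t_B = 345/0.05589 = 6173 d
Total t = 2830 + 6173 = 9003 d
   = 9003 / 365 = 24.7 yr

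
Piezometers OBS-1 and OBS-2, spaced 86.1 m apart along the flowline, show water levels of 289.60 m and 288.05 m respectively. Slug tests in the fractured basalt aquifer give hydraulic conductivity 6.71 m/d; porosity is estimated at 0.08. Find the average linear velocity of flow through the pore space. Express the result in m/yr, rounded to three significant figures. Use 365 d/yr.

Hydraulic gradient i = (289.60 − 288.05) / 86.1 = 1.55 / 86.1 = 0.01800
Specific discharge q = 6.71 × 0.01800 = 0.1208 m/d
v_s = q/n_e = 0.1208/0.08 = 1.510 m/d
   = 1.510 × 365 = 551 m/yr

551 m/yr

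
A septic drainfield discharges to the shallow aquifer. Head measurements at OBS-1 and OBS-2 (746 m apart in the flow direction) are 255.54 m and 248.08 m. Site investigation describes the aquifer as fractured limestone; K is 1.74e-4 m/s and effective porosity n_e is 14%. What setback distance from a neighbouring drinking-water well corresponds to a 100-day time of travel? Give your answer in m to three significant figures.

107 m

Hydraulic gradient i = (255.54 − 248.08) / 746 = 7.46 / 746 = 0.01000
K = 1.74e-4 m/s × 86400 s/d = 15.03 m/d
Darcy flux q = K·i = 15.03 × 0.01000 = 0.1503 m/d
v_s = q/n_e = 0.1503/0.14 = 1.074 m/d
L = v × T = 1.074 × 100 = 107.4 m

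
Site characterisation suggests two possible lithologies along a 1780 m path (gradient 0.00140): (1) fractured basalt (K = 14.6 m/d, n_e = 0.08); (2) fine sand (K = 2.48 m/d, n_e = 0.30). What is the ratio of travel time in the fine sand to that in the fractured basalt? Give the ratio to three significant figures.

Unit 1 (fractured basalt): v = 14.6×0.0014/0.08 = 0.2555 m/d, t = 1780/0.2555 = 6967 d
Unit 2 (fine sand): v = 2.48×0.0014/0.30 = 0.01157 m/d, t = 1780/0.01157 = 153800 d
t(fine sand) / t(fractured basalt) = 153800/6967 = 22.1

22.1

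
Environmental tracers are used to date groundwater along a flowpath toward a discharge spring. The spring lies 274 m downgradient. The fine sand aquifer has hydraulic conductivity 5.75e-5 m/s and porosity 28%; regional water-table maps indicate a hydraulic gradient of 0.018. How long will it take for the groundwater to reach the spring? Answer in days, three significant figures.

K = 5.75e-5 m/s × 86400 s/d = 4.968 m/d
Specific discharge q = 4.968 × 0.018 = 0.08942 m/d
v = Ki/n = 4.968·0.018/0.28 = 0.3194 m/d
t = L / v = 274 / 0.3194 = 857.9 d

858 days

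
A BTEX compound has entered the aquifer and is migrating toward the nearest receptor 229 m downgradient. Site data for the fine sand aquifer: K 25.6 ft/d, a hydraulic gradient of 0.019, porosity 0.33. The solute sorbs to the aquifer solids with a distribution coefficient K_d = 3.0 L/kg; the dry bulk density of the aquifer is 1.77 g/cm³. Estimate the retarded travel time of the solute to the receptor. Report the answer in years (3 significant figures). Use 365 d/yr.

K = 25.6 ft/d × 0.3048 = 7.803 m/d
Specific discharge q = 7.803 × 0.019 = 0.1483 m/d
v = Ki/n = 7.803·0.019/0.33 = 0.4493 m/d
Retardation R = 1 + ρ_b·K_d/n = 1 + 1.77×3.0/0.33 = 17.09
Contaminant velocity v_c = v/R = 0.4493/17.09 = 0.02629 m/d
t = L/v_c = 229/0.02629 = 8712 d
   = 8712/365 = 23.9 yr

23.9 years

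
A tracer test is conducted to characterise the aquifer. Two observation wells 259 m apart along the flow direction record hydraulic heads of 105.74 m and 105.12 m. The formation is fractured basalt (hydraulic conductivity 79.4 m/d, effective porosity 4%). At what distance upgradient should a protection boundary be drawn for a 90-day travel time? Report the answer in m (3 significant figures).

428 m

Hydraulic gradient i = (105.74 − 105.12) / 259 = 0.62 / 259 = 0.002394
Specific discharge q = 79.4 × 0.002394 = 0.1901 m/d
v = Ki/n = 79.4·0.002394/0.04 = 4.752 m/d
L = v × T = 4.752 × 90 = 427.7 m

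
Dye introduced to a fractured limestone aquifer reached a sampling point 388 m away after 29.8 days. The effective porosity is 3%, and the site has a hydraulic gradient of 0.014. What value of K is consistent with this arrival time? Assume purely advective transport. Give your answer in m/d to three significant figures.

27.9 m/d

v = L / t = 388 / 29.8 = 13.02 m/d
K = v · n / i = 13.02 × 0.03 / 0.014 = 27.9 m/d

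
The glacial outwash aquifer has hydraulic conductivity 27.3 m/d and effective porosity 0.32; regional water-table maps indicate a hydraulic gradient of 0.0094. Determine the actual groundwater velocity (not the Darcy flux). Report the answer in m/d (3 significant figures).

q = Ki = 27.3 × 0.0094 = 0.2566 m/d
Average linear velocity = 0.2566 / 0.32 = 0.8019 m/d

0.802 m/d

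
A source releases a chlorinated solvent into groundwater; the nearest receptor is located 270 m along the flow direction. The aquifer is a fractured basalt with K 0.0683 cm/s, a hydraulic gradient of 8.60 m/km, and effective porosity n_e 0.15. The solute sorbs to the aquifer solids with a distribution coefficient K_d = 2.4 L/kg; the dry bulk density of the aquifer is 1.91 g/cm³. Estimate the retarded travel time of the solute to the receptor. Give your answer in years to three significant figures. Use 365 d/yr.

K = 0.0683 cm/s × 864 = 59.01 m/d
Darcy flux q = K·i = 59.01 × 0.0086 = 0.5075 m/d
Seepage velocity v = q / n = 0.5075 / 0.15 = 3.383 m/d
Retardation R = 1 + ρ_b·K_d/n = 1 + 1.91×2.4/0.15 = 31.56
Contaminant velocity v_c = v/R = 3.383/31.56 = 0.1072 m/d
t = L/v_c = 270/0.1072 = 2519 d
   = 2519/365 = 6.90 yr

6.90 years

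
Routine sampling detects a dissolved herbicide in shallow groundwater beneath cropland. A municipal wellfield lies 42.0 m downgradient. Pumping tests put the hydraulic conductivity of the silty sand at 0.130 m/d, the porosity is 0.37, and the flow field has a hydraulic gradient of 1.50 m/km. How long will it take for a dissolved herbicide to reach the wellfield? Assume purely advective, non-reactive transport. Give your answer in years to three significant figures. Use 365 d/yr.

218 years

q = Ki = 0.130 × 0.0015 = 1.950e-4 m/d
v_s = q/n_e = 1.950e-4/0.37 = 5.270e-4 m/d
t = L / v = 42.0 / 5.270e-4 = 79690 d
   = 79690 / 365 = 218 yr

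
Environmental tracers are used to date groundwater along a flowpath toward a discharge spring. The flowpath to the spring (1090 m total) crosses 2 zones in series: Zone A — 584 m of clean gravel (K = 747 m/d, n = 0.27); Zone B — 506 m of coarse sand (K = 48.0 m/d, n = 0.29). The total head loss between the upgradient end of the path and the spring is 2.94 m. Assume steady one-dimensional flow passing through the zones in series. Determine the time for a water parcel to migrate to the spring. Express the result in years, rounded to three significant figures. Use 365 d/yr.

3.21 years

Continuity: the same q passes through each zone, so ΔH = q·Σ(L_j/K_j) — the zones act as resistances in series.
Σ(L/K) = 584/747 + 506/48.0 = 0.7818 + 10.54 = 11.32 d
q = ΔH / Σ(L/K) = 2.94 / 11.32 = 0.2596 m/d (same in every zone)
Zone A: v = q/n = 0.2596/0.27 = 0.9616 m/d → t_A = 584/0.9616 = 607.3 d
Zone B: v = q/n = 0.2596/0.29 = 0.8953 m/d → t_B = 506/0.8953 = 565.2 d
Total t = 607.3 + 565.2 = 1172 d
   = 1172 / 365 = 3.21 yr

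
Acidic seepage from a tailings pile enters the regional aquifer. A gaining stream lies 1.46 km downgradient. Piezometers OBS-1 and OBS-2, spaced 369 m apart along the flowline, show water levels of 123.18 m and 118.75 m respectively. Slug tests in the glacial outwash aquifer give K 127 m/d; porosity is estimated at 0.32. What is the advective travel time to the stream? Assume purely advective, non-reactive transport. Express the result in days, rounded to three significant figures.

Hydraulic gradient i = (123.18 − 118.75) / 369 = 4.43 / 369 = 0.01201
Specific discharge q = 127 × 0.01201 = 1.525 m/d
Average linear velocity = 1.525 / 0.32 = 4.765 m/d
L = 1.46 km = 1460 m
t = L / v = 1460 / 4.765 = 306.4 d

306 days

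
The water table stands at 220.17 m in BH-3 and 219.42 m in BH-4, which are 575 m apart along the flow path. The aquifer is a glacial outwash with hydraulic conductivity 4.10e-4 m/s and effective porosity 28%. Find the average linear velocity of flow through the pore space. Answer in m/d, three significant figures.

0.165 m/d

Hydraulic gradient i = (220.17 − 219.42) / 575 = 0.75 / 575 = 0.001304
K = 4.10e-4 m/s × 86400 s/d = 35.42 m/d
Specific discharge q = 35.42 × 0.001304 = 0.04621 m/d
v_s = q/n_e = 0.04621/0.28 = 0.1650 m/d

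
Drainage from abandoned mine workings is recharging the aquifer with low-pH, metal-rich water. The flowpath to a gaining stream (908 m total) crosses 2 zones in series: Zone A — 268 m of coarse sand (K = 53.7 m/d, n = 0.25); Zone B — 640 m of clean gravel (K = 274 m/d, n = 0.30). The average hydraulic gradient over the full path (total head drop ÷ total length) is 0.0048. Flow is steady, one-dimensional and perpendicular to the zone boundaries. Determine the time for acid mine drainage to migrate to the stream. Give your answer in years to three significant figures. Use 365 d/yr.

Steady 1-D flow in series ⇒ the Darcy flux q is identical in every zone and the zone head losses add (resistances L/K in series).
Σ(L/K) = 268/53.7 + 640/274 = 4.991 + 2.336 = 7.326 d
K_eq = L_total / Σ(L/K) = 908 / 7.326 = 123.9 m/d
q = K_eq · i = 123.9 × 0.0048 = 0.5949 m/d (same in every zone)
Zone A: v = q/n = 0.5949/0.25 = 2.380 m/d → t_A = 268/2.380 = 112.6 d
Zone B: v = q/n = 0.5949/0.30 = 1.983 m/d → t_B = 640/1.983 = 322.8 d
Total t = 112.6 + 322.8 = 435.4 d
   = 435.4 / 365 = 1.19 yr

1.19 years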